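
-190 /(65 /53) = -2014 /13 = -154.92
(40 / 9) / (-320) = -1 / 72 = -0.01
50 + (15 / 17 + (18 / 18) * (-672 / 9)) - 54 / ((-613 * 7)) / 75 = -130123657 / 5471025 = -23.78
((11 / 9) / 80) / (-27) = -11 / 19440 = -0.00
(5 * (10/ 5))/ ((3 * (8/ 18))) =15/ 2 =7.50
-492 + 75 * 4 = -192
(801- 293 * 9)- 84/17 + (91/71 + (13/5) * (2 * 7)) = -10882671/6035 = -1803.26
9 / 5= 1.80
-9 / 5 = -1.80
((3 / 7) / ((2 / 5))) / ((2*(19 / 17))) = 255 / 532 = 0.48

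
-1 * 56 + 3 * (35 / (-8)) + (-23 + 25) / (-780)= -107839 / 1560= -69.13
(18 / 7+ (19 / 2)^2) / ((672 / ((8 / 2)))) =2599 / 4704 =0.55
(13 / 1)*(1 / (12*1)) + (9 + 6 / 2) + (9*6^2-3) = 4009 / 12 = 334.08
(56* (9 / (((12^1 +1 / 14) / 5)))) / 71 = 35280 / 11999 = 2.94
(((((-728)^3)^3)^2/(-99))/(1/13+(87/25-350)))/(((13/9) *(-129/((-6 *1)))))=82471679012849060888661021334650204851741772061081600/26628481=3097122926871009310995284000000000000000000000.00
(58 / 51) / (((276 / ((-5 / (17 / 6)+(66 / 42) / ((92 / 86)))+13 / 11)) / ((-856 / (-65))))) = 331108718 / 6886524645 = 0.05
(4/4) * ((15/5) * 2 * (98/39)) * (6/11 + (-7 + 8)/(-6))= 5.71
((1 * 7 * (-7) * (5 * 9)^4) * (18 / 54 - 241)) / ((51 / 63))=1015503378750 / 17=59735492867.65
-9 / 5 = -1.80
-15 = -15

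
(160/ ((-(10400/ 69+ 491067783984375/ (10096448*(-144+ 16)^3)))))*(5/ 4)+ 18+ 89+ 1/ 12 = 410294910622098847/ 3888494577651684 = 105.52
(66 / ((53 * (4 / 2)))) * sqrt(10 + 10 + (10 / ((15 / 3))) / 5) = 33 * sqrt(510) / 265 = 2.81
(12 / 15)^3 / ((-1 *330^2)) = -0.00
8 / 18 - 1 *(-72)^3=3359236 / 9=373248.44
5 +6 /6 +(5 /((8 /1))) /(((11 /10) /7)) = 439 /44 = 9.98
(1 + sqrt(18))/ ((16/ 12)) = 3/ 4 + 9 * sqrt(2)/ 4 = 3.93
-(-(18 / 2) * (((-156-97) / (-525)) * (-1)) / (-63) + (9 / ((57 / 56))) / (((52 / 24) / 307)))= -1137188309 / 907725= -1252.79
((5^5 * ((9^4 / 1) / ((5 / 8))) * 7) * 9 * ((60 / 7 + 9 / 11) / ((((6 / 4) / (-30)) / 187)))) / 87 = -24192375300000 / 29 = -834219837931.03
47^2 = 2209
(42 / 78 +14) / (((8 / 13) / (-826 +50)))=-18333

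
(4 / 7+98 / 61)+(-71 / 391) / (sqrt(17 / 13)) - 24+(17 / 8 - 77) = -330317 / 3416 - 71 * sqrt(221) / 6647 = -96.86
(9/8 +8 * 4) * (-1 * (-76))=5035/2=2517.50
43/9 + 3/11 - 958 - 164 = -110578/99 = -1116.95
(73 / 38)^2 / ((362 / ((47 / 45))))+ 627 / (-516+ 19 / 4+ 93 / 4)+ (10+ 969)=175365923296 / 179361045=977.73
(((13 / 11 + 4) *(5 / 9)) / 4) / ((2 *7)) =95 / 1848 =0.05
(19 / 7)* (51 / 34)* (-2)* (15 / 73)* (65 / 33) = -18525 / 5621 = -3.30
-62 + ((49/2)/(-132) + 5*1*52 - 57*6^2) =-489505/264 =-1854.19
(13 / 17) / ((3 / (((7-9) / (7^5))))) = -0.00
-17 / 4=-4.25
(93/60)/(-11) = -31/220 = -0.14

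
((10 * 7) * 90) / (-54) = -350 / 3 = -116.67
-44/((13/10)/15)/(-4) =1650/13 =126.92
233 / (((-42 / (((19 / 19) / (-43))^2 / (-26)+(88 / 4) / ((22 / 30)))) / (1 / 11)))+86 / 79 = -24636848965 / 1754604852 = -14.04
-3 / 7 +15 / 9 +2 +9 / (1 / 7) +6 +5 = 1622 / 21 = 77.24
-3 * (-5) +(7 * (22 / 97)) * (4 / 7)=1543 / 97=15.91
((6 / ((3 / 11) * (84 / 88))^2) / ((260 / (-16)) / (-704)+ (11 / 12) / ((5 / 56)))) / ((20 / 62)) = 5112402944 / 191675799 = 26.67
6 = 6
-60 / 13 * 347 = -20820 / 13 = -1601.54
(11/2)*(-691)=-7601/2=-3800.50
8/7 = 1.14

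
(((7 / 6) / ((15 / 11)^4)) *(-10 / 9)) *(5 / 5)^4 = -102487 / 273375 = -0.37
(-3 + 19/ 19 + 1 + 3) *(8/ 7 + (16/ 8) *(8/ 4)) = 72/ 7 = 10.29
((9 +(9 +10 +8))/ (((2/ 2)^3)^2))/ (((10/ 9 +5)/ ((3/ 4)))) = 243/ 55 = 4.42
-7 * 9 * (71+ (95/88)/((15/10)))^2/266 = -89624089/73568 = -1218.25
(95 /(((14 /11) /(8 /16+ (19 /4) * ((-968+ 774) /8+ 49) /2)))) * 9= 2548755 /64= 39824.30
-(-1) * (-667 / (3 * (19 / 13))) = -8671 / 57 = -152.12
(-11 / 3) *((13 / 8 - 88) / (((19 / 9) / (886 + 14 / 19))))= 48023118 / 361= 133028.03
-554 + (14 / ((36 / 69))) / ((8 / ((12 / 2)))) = -4271 / 8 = -533.88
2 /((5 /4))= 8 /5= 1.60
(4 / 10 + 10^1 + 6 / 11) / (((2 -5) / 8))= -4816 / 165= -29.19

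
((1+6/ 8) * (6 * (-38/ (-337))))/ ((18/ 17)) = 2261/ 2022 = 1.12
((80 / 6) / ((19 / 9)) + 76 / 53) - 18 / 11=67718 / 11077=6.11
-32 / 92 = -0.35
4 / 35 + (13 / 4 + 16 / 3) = 3653 / 420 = 8.70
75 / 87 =25 / 29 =0.86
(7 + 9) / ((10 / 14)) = 112 / 5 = 22.40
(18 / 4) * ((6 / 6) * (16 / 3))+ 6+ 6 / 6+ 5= 36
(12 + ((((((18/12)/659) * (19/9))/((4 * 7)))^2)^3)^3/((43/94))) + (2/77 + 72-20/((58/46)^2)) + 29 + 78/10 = 672221474450250433906762179598127184873968913893742669839069696110746905991613335497188579879659209/6210144118813118520555838976478131732078651626364864158575598693302321886443343427780180894023680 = 108.25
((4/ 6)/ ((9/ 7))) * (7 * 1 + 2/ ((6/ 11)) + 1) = 490/ 81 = 6.05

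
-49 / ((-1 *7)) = 7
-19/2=-9.50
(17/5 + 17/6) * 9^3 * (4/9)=10098/5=2019.60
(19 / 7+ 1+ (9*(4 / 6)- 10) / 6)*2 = 128 / 21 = 6.10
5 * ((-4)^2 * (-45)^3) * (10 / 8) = -9112500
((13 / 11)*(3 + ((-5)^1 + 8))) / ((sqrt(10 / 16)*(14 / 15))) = 234*sqrt(10) / 77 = 9.61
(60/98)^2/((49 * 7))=900/823543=0.00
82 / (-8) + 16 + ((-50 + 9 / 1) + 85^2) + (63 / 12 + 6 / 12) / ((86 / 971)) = 7254.67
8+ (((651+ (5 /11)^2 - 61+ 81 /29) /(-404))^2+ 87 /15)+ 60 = 47701604813094 /628028696405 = 75.95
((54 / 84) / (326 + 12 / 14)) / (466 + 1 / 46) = 207 / 49047856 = 0.00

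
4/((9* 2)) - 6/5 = -44/45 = -0.98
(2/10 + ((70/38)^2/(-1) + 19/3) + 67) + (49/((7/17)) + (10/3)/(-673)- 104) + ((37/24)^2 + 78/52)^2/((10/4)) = 18367413735481/201514936320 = 91.15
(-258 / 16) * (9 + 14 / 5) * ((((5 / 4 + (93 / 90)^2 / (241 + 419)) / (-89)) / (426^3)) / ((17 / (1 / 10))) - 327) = 33905758848667326790621 / 544934100268800000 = 62219.93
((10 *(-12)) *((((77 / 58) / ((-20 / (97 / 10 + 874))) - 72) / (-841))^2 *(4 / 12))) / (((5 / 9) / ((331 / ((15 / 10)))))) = -2281111547962593 / 5948233210000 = -383.49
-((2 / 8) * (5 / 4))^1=-5 / 16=-0.31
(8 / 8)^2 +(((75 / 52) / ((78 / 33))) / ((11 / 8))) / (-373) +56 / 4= 945480 / 63037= 15.00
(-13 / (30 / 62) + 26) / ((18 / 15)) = -13 / 18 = -0.72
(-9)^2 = 81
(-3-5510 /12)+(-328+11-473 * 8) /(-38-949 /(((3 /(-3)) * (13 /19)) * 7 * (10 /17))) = -19910269 /41838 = -475.89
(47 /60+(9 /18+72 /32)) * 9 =159 /5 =31.80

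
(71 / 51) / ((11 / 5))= 355 / 561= 0.63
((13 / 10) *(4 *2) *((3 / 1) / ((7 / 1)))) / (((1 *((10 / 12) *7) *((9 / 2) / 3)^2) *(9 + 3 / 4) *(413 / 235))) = 6016 / 303555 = 0.02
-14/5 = -2.80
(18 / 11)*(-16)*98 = -28224 / 11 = -2565.82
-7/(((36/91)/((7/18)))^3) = -1809323971/272097792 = -6.65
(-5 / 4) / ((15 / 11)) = -11 / 12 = -0.92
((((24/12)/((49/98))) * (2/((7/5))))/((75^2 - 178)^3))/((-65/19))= -152/14706641915693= -0.00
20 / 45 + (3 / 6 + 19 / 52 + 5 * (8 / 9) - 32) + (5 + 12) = -4327 / 468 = -9.25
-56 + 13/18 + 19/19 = -977/18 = -54.28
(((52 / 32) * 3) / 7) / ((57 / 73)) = 949 / 1064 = 0.89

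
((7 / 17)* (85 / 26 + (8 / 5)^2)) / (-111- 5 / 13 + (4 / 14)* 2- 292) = -185661 / 31157600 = -0.01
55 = 55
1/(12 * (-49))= -1/588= -0.00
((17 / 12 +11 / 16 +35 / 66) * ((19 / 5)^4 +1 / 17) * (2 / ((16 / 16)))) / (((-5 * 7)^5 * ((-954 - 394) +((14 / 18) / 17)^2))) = 64313620839 / 4143356573289062500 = 0.00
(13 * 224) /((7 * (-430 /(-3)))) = 624 /215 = 2.90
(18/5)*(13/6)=39/5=7.80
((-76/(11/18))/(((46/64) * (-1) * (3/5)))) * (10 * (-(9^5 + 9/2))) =-3916857600/23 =-170298156.52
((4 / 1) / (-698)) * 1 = -2 / 349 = -0.01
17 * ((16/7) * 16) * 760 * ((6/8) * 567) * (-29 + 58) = 5827023360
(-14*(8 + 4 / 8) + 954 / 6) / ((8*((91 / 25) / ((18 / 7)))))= 2250 / 637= 3.53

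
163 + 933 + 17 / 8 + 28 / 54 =1098.64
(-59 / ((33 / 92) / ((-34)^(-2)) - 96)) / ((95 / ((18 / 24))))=-1357 / 928340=-0.00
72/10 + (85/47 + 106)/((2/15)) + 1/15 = 815.83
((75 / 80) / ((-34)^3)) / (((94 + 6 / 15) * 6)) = -25 / 593647616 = -0.00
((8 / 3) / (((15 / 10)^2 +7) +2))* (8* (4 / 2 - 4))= -512 / 135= -3.79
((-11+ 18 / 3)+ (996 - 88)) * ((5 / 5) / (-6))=-301 / 2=-150.50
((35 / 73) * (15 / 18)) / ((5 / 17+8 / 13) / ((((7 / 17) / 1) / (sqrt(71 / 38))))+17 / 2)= 468083525 / 8701752351- 1066975 * sqrt(2698) / 2900584117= 0.03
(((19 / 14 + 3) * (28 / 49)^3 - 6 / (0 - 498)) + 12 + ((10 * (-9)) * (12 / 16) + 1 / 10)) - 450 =-502766056 / 996415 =-504.57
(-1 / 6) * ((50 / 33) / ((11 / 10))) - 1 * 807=-879073 / 1089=-807.23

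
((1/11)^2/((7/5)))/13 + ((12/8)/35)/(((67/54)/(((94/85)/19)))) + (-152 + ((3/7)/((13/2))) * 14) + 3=-126016150704/851032325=-148.07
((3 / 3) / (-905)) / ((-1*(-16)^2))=1 / 231680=0.00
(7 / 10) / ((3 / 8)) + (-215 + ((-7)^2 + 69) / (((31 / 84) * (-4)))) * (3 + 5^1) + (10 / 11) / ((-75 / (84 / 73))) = -880327684 / 373395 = -2357.63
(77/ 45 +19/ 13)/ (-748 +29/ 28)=-51968/ 12235275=-0.00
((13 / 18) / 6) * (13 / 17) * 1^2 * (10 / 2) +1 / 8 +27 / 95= 303299 / 348840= 0.87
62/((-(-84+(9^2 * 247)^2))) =-0.00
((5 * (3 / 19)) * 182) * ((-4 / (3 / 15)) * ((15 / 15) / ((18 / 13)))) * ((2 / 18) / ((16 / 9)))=-29575 / 228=-129.71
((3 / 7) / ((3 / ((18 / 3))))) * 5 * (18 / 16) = 135 / 28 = 4.82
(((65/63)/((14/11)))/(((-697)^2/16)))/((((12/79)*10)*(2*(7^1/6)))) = 11297/1499692383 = 0.00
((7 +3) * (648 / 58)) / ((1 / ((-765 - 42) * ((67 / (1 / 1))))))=-175183560 / 29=-6040812.41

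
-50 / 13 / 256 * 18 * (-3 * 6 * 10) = 48.68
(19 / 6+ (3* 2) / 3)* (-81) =-837 / 2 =-418.50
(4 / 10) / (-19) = -2 / 95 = -0.02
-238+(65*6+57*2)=266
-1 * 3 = -3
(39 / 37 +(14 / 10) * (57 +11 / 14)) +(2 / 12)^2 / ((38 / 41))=20748517 / 253080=81.98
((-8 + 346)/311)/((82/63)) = 10647/12751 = 0.83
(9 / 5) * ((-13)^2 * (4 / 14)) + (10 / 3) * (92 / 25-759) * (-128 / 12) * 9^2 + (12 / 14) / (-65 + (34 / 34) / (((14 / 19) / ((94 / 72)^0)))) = 22613371366 / 10395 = 2175408.50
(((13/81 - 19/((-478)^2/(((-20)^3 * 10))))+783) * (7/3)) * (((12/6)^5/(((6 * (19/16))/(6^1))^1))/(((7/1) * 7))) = 1871005571072/1846093599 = 1013.49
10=10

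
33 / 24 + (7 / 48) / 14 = 133 / 96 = 1.39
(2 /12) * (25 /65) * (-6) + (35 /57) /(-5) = -376 /741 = -0.51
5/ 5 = 1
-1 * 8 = -8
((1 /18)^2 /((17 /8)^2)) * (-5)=-80 /23409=-0.00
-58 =-58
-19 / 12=-1.58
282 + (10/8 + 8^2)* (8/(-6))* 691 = -59835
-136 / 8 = -17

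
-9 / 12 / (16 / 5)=-15 / 64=-0.23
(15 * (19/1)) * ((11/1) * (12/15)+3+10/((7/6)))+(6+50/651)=3783569/651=5811.93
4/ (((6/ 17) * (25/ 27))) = 12.24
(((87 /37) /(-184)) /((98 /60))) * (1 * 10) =-6525 /83398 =-0.08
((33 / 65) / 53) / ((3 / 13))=11 / 265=0.04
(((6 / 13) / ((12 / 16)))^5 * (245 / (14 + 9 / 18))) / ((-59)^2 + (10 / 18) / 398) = 57513738240 / 134259349415659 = 0.00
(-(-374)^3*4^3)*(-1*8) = -26784575488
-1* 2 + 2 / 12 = -11 / 6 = -1.83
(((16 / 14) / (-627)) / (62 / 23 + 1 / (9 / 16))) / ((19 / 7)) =-276 / 1838573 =-0.00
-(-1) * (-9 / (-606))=3 / 202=0.01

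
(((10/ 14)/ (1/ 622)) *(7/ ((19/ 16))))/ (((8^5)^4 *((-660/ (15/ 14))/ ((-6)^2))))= -13995/ 105420260077488570368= -0.00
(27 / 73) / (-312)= -9 / 7592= -0.00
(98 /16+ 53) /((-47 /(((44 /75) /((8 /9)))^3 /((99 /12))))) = -515097 /11750000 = -0.04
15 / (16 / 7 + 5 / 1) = 35 / 17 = 2.06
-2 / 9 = -0.22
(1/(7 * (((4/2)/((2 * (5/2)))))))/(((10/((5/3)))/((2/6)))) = 5/252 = 0.02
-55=-55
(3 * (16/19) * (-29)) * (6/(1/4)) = -33408/19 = -1758.32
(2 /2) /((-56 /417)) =-417 /56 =-7.45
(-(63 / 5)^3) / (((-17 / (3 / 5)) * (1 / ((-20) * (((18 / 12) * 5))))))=-4500846 / 425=-10590.23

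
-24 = -24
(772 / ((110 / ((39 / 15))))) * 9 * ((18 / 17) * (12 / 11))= 9754992 / 51425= 189.69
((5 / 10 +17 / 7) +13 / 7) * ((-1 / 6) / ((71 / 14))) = -67 / 426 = -0.16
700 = 700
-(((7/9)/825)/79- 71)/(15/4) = 166587272/8798625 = 18.93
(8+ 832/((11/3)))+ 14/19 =235.65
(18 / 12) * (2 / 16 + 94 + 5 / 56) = 3957 / 28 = 141.32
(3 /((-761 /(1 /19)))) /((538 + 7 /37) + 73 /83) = -9213 /23936585320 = -0.00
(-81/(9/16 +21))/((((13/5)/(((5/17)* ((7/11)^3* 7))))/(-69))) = 15558480/294151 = 52.89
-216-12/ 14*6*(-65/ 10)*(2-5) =-2214/ 7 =-316.29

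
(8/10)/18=2/45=0.04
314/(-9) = -314/9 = -34.89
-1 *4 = -4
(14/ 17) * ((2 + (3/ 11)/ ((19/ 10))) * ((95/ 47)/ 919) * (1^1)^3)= 31360/ 8077091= 0.00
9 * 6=54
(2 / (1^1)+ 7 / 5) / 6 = 0.57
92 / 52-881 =-11430 / 13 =-879.23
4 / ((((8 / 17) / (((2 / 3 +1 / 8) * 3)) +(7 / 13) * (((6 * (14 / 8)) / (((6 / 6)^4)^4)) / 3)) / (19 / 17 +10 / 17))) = 57304 / 17491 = 3.28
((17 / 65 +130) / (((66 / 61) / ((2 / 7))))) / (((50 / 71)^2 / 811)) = 2111528494237 / 37537500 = 56251.18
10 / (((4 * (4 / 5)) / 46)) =575 / 4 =143.75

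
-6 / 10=-3 / 5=-0.60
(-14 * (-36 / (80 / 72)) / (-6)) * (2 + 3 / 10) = -4347 / 25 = -173.88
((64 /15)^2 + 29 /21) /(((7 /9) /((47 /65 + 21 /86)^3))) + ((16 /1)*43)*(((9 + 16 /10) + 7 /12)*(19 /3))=93887791903598582089 /1925812590975000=48752.30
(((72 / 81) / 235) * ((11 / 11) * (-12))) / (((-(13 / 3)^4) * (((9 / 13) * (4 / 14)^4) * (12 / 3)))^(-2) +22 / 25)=-3163297546240 / 62974425983253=-0.05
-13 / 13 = -1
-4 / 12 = -1 / 3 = -0.33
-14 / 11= -1.27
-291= -291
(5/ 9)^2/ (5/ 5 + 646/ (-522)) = -725/ 558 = -1.30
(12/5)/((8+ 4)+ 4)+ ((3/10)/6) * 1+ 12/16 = 19/20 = 0.95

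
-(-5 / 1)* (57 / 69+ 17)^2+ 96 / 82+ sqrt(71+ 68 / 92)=5* sqrt(1518) / 23+ 34485892 / 21689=1598.49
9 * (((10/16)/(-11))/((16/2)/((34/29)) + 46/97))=-0.07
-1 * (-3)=3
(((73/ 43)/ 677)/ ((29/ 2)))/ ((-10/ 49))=-3577/ 4221095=-0.00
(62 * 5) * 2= 620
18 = 18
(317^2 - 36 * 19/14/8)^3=22271552058379019761/21952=1014556853971347.47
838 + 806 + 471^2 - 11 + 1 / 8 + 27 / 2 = 1787901 / 8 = 223487.62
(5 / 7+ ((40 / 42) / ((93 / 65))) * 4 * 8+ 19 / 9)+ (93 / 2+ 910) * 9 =11239679 / 1302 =8632.63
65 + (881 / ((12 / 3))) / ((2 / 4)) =1011 / 2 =505.50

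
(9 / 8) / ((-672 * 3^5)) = -1 / 145152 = -0.00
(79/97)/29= 79/2813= 0.03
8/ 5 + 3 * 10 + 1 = 163/ 5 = 32.60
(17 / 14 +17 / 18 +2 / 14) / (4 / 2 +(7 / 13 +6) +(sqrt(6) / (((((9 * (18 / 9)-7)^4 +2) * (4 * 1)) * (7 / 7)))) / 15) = 2990908996101000 / 11095717034340617-398696350 * sqrt(6) / 11095717034340617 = 0.27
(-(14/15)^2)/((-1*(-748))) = -0.00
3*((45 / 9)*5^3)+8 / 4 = 1877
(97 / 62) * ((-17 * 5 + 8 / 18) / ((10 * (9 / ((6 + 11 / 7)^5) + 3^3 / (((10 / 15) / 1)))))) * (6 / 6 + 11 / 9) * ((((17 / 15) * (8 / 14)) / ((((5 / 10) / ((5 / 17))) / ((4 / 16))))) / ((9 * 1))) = -123479746827124 / 16075954281154761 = -0.01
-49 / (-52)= 49 / 52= 0.94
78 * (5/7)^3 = 9750/343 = 28.43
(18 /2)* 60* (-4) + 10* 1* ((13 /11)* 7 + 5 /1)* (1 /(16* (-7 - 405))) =-2160.02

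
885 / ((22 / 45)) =1810.23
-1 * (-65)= 65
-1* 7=-7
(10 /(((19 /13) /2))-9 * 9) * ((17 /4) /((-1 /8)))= 43486 /19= 2288.74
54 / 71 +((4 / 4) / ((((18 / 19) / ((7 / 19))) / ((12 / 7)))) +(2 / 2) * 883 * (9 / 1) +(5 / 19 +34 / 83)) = 2670110648 / 335901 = 7949.10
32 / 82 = 16 / 41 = 0.39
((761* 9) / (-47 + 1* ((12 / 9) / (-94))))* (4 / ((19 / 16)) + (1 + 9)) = -245290086 / 125951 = -1947.50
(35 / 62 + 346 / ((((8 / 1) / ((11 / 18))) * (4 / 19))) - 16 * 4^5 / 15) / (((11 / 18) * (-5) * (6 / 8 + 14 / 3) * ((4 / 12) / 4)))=700.50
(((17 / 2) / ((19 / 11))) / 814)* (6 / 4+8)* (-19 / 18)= -323 / 5328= -0.06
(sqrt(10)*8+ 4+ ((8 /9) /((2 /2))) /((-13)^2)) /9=6092 /13689+ 8*sqrt(10) /9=3.26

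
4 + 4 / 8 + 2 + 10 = 33 / 2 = 16.50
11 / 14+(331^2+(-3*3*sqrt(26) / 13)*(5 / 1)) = 1533865 / 14- 45*sqrt(26) / 13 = 109544.14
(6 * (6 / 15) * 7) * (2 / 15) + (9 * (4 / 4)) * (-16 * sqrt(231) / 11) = 56 / 25 - 144 * sqrt(231) / 11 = -196.72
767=767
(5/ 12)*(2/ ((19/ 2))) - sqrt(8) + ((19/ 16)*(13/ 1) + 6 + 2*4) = 26927/ 912 - 2*sqrt(2) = 26.70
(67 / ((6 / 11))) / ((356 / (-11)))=-8107 / 2136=-3.80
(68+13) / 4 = 81 / 4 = 20.25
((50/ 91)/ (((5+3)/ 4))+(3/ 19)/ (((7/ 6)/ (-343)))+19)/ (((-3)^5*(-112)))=-5867/ 5882058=-0.00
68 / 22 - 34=-340 / 11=-30.91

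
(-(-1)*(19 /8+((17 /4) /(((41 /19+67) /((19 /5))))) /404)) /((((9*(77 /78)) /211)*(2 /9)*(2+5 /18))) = 207550167513 /1862124880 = 111.46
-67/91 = -0.74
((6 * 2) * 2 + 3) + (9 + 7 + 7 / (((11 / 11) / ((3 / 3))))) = 50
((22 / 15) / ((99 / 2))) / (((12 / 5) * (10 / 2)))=1 / 405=0.00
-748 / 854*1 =-374 / 427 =-0.88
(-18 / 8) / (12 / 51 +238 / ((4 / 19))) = -51 / 25630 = -0.00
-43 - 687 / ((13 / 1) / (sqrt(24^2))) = -17047 / 13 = -1311.31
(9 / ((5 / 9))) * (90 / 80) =729 / 40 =18.22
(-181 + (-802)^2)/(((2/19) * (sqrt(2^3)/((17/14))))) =207696429 * sqrt(2)/112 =2622563.45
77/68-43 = -2847/68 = -41.87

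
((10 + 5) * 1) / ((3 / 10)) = 50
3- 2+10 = 11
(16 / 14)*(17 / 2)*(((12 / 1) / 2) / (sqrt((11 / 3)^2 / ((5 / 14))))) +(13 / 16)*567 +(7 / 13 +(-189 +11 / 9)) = 612*sqrt(70) / 539 +511895 / 1872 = 282.95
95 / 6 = 15.83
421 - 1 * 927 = -506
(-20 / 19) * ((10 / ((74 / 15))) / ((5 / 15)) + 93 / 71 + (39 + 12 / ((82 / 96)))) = -130195620 / 2046433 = -63.62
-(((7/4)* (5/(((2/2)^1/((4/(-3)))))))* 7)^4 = -3603000625/81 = -44481489.20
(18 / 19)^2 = 324 / 361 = 0.90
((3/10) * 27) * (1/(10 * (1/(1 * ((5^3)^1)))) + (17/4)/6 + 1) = 9207/80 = 115.09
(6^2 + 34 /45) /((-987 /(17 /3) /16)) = -3.38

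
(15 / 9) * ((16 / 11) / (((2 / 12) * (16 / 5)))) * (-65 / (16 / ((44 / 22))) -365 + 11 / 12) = -223325 / 132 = -1691.86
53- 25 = 28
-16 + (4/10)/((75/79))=-5842/375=-15.58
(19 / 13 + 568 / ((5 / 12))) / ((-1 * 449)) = -88703 / 29185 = -3.04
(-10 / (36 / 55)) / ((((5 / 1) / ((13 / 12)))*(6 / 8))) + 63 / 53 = -3.22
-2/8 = -1/4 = -0.25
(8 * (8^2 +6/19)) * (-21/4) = -51324/19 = -2701.26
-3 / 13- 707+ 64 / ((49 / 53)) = -406410 / 637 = -638.01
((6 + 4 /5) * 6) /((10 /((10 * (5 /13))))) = 15.69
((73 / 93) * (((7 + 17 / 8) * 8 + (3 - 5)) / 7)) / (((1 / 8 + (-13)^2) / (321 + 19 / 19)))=1907344 / 125829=15.16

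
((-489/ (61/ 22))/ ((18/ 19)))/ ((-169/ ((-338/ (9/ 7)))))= -476938/ 1647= -289.58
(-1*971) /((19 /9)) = -459.95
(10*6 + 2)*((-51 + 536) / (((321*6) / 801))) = 1338115 / 107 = 12505.75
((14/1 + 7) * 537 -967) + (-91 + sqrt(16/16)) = 10220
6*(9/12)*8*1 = 36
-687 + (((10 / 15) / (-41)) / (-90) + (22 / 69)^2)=-2011248116 / 2928015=-686.90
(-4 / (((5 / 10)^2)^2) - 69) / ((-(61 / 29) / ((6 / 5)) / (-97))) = -2244774 / 305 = -7359.91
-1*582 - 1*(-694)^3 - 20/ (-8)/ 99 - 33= 66182444267/ 198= 334254769.03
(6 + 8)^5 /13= 537824 /13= 41371.08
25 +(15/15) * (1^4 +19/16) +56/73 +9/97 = 3177659/113296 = 28.05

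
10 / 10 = 1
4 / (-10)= -2 / 5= -0.40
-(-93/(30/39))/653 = 1209/6530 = 0.19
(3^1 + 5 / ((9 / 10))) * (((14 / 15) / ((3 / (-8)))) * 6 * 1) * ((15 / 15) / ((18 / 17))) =-146608 / 1215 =-120.67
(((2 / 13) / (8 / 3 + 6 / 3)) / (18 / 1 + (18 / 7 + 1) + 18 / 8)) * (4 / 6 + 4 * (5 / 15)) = 24 / 8671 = 0.00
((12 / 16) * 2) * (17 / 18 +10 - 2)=161 / 12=13.42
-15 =-15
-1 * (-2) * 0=0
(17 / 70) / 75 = 17 / 5250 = 0.00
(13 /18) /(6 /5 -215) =-65 /19242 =-0.00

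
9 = 9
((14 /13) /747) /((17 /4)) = 56 /165087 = 0.00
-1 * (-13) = 13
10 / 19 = 0.53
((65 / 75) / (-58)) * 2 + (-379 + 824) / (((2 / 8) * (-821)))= -784973 / 357135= -2.20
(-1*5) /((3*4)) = -5 /12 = -0.42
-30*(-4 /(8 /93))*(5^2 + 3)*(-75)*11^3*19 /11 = -6734920500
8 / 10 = 4 / 5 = 0.80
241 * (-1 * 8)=-1928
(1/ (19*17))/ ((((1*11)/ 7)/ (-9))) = -63/ 3553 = -0.02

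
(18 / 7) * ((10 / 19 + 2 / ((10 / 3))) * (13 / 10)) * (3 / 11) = 37557 / 36575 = 1.03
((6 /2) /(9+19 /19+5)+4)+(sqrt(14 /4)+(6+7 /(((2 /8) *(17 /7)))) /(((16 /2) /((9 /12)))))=sqrt(14) /2+7947 /1360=7.71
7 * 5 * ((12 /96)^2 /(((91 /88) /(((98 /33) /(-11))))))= -245 /1716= -0.14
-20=-20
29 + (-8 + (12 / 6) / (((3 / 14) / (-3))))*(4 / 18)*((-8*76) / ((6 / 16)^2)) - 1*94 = 34523.44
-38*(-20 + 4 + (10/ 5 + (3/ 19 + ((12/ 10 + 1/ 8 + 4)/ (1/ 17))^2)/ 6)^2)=-6916124054429649/ 97280000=-71095025.23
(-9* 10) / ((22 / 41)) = -1845 / 11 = -167.73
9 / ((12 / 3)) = 9 / 4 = 2.25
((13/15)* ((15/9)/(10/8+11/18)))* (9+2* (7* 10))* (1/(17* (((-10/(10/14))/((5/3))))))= -19370/23919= -0.81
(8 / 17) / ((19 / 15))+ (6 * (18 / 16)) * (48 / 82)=57246 / 13243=4.32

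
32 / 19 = 1.68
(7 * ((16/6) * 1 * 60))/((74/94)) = 52640/37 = 1422.70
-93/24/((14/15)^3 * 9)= -11625/21952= -0.53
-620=-620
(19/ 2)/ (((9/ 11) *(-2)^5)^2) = 2299/ 165888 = 0.01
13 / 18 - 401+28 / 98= -50399 / 126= -399.99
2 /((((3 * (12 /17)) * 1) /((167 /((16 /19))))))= 53941 /288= 187.30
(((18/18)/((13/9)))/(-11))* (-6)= 54/143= 0.38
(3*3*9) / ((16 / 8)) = 81 / 2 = 40.50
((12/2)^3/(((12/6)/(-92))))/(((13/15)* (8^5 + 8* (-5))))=-18630/53183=-0.35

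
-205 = -205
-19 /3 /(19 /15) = -5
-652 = -652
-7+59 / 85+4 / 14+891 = 526563 / 595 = 884.98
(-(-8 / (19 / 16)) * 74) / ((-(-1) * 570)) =4736 / 5415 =0.87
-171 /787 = -0.22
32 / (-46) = -0.70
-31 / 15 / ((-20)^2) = -31 / 6000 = -0.01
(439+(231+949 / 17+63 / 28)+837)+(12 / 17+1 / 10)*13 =31511 / 20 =1575.55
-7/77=-0.09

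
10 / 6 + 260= 261.67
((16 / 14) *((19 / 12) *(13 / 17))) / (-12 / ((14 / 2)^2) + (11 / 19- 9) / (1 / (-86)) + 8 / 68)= 0.00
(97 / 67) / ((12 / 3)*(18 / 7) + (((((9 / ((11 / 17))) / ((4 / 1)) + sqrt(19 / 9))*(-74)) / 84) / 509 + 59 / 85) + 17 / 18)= 357735863346400*sqrt(19) / 60838388860027358603 + 7390296619334148520 / 60838388860027358603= 0.12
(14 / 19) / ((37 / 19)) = 14 / 37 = 0.38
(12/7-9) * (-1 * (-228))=-1661.14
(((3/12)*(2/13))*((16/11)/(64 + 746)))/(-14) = -2/405405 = -0.00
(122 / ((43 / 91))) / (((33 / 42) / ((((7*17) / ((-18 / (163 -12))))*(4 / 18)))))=-2792885732 / 38313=-72896.56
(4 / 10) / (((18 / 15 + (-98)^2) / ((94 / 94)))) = 1 / 24013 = 0.00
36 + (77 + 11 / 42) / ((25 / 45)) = 2451 / 14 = 175.07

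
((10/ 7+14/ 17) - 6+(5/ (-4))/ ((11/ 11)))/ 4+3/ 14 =-1971/ 1904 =-1.04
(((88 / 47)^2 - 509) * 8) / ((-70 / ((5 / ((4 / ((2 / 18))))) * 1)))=1116637 / 139167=8.02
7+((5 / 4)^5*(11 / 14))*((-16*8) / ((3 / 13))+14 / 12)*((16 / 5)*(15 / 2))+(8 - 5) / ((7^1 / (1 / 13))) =-1483744195 / 46592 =-31845.47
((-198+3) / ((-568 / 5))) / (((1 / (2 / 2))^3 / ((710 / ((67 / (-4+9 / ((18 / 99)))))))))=443625 / 536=827.66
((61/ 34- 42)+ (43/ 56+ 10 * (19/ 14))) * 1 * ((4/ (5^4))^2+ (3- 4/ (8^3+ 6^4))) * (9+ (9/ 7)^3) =-49738177630683/ 57654012500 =-862.70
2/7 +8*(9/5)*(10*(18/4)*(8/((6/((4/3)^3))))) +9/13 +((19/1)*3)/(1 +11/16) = 1705777/819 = 2082.76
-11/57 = -0.19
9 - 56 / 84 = 25 / 3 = 8.33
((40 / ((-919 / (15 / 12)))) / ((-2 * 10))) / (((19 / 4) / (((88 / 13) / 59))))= 880 / 13392587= 0.00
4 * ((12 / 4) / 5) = 12 / 5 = 2.40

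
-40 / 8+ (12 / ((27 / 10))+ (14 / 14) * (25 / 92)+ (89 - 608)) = -429967 / 828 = -519.28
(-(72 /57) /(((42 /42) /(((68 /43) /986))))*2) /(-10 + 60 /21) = 336 /592325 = 0.00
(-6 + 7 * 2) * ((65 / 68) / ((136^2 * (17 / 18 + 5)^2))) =5265 / 449991496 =0.00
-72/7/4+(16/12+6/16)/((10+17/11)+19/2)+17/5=176909/194460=0.91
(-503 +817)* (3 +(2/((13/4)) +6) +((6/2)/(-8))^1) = 150877/52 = 2901.48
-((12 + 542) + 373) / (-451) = 927 / 451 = 2.06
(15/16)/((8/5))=75/128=0.59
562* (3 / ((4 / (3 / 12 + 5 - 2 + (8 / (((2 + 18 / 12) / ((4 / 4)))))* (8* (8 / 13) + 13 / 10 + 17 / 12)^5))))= 2111528627649881087519 / 84209252400000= 25074781.78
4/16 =1/4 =0.25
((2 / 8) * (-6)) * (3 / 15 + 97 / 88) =-1719 / 880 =-1.95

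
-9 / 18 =-1 / 2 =-0.50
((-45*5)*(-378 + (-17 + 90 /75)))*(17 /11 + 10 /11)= 217485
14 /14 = 1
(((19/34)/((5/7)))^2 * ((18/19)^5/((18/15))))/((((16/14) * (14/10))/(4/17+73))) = 1200761415/67396534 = 17.82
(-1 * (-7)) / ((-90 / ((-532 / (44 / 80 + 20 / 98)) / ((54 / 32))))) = 5839232 / 179577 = 32.52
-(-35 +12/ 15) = 171/ 5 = 34.20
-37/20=-1.85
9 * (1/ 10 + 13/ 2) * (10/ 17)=594/ 17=34.94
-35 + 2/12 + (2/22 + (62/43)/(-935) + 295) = 62781563/241230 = 260.26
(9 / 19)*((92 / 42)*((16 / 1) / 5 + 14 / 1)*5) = 89.23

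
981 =981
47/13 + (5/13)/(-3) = 136/39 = 3.49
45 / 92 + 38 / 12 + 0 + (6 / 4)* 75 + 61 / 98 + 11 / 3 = 1628897 / 13524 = 120.44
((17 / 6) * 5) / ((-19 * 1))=-0.75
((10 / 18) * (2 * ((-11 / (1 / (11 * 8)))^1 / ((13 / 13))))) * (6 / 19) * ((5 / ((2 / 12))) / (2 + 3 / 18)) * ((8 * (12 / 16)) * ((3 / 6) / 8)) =-1763.56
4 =4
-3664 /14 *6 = -10992 /7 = -1570.29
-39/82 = -0.48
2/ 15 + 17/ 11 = 277/ 165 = 1.68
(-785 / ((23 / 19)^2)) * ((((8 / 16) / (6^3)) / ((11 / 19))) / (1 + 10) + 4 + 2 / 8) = -62961062375 / 27651888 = -2276.92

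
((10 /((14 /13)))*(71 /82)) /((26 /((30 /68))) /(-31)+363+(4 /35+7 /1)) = 2145975 /98279788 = 0.02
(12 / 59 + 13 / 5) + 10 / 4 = 3129 / 590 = 5.30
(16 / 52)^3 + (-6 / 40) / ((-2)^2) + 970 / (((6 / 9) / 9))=2301575729 / 175760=13094.99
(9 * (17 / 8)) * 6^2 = 1377 / 2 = 688.50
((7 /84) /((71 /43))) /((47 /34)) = 731 /20022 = 0.04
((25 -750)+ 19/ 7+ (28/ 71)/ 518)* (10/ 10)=-13282098/ 18389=-722.28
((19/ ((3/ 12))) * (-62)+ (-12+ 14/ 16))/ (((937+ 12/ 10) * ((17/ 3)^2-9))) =-1700325/ 7805824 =-0.22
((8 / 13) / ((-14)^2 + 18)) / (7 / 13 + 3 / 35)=35 / 7597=0.00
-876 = -876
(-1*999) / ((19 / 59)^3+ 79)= -68391207 / 5410600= -12.64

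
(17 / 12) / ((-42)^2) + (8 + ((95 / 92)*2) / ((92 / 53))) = 102914579 / 11197872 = 9.19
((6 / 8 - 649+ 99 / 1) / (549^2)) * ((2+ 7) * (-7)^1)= 15379 / 133956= 0.11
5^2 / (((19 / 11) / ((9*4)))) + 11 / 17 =168509 / 323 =521.70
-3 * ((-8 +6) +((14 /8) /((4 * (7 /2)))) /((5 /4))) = 57 /10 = 5.70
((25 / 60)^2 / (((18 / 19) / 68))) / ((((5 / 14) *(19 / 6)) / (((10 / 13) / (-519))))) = -2975 / 182169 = -0.02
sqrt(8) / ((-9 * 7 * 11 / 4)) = -8 * sqrt(2) / 693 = -0.02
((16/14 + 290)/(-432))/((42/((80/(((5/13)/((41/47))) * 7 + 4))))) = -0.18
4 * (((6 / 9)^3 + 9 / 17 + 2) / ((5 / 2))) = 4.52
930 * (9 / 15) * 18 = 10044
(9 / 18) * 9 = 9 / 2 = 4.50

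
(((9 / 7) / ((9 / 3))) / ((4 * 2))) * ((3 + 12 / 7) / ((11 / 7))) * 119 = 153 / 8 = 19.12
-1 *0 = 0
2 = 2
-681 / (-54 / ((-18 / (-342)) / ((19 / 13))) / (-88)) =-129844 / 3249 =-39.96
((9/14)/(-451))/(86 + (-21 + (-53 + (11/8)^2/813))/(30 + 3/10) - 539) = 35472816/11334202613503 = 0.00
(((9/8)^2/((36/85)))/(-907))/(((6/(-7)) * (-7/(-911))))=232305/464384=0.50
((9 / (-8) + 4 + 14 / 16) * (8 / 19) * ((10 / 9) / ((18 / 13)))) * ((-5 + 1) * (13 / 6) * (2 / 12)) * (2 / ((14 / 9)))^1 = -8450 / 3591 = -2.35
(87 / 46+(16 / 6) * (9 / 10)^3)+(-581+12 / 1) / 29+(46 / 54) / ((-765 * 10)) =-5436874304 / 344422125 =-15.79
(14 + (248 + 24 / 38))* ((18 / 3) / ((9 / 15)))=49900 / 19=2626.32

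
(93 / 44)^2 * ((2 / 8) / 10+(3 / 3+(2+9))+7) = 6581889 / 77440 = 84.99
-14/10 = -7/5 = -1.40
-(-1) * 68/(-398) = -34/199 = -0.17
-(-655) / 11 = 655 / 11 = 59.55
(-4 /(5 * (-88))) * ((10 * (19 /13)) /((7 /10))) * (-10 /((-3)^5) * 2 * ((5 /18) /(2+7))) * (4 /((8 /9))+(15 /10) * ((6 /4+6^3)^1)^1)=16625 /104247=0.16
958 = 958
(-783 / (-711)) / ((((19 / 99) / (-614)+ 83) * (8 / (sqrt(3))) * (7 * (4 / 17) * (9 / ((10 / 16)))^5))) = 5202690625 * sqrt(3) / 3199070820635246592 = 0.00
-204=-204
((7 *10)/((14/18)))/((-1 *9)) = -10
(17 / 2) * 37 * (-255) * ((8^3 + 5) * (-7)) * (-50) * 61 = -885215995125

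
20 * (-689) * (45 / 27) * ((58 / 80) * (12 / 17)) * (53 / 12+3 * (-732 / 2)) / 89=1311053315 / 9078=144420.94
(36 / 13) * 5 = 180 / 13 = 13.85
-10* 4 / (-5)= 8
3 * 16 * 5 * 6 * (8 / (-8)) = -1440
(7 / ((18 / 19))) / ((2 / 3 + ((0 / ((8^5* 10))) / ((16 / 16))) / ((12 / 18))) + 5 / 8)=5.72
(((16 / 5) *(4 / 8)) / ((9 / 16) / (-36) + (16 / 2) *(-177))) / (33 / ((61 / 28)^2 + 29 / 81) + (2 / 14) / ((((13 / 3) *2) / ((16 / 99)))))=-5663321664 / 32417880640625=-0.00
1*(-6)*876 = -5256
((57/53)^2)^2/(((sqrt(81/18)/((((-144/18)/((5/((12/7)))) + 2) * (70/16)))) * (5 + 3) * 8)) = -45742671 * sqrt(2)/2019963136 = -0.03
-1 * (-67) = 67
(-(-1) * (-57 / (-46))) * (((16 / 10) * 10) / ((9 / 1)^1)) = 2.20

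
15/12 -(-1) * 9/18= 1.75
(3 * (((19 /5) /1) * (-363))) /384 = -6897 /640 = -10.78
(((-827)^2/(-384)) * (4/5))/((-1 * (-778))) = -683929/373440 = -1.83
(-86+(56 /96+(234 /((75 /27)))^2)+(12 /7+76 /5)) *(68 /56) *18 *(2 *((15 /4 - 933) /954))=-1110211018041 /3710000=-299248.25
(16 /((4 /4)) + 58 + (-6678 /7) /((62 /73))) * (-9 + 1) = 260216 /31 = 8394.06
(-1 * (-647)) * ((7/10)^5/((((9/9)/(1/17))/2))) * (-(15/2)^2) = -97867161/136000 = -719.61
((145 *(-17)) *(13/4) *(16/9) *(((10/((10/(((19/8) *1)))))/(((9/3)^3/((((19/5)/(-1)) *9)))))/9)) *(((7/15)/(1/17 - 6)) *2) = -275324231/368145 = -747.87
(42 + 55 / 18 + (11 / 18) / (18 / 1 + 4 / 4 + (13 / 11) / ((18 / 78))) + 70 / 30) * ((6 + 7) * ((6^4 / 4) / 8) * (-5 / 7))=-397420335 / 22288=-17831.13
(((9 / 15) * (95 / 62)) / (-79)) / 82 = -57 / 401636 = -0.00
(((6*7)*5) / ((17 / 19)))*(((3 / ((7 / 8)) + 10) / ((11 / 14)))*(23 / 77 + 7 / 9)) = 26647120 / 6171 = 4318.12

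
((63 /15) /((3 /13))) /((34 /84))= 44.96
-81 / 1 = -81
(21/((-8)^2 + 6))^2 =9/100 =0.09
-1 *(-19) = 19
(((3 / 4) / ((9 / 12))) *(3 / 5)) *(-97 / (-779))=291 / 3895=0.07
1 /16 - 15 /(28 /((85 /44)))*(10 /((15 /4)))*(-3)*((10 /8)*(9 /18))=1613 /308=5.24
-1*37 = -37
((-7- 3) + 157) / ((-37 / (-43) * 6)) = 2107 / 74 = 28.47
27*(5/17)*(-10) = -1350/17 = -79.41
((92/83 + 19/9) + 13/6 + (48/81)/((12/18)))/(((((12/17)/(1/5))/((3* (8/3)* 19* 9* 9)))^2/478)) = 3029557666500/83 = 36500694777.11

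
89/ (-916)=-89/ 916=-0.10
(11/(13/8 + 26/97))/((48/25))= 26675/8814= 3.03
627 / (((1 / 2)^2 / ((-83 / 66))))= -3154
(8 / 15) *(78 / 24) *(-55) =-286 / 3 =-95.33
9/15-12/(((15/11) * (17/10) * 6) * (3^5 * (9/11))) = 332191/557685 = 0.60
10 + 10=20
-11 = -11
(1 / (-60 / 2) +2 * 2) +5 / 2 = 97 / 15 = 6.47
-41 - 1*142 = -183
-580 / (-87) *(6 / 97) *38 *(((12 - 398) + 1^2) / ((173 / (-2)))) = 1170400 / 16781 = 69.75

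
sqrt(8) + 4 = 2 * sqrt(2) + 4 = 6.83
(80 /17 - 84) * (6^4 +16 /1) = -1768576 /17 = -104033.88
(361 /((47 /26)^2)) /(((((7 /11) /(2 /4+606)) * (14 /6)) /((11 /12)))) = 8954473957 /216482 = 41363.60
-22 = -22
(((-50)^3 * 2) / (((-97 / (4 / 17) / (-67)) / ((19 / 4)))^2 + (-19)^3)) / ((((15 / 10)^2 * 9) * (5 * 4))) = 8102645000 / 90011162601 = 0.09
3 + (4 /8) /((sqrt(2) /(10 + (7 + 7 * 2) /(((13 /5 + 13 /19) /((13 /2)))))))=3 + 825 * sqrt(2) /64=21.23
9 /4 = 2.25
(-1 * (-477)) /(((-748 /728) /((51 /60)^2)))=-737919 /2200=-335.42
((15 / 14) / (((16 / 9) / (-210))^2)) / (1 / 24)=5740875 / 16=358804.69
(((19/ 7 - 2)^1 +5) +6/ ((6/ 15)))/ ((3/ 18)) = 870/ 7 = 124.29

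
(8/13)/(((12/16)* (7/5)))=160/273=0.59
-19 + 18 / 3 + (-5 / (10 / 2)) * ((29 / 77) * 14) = -201 / 11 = -18.27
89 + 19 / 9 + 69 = 1441 / 9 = 160.11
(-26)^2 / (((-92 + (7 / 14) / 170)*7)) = -229840 / 218953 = -1.05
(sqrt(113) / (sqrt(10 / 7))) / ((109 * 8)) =sqrt(7910) / 8720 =0.01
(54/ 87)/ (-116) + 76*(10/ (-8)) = -159799/ 1682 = -95.01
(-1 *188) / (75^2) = -188 / 5625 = -0.03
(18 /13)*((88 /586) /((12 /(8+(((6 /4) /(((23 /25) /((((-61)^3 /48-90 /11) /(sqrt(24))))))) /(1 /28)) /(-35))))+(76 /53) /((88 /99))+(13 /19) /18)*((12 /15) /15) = 37204744 /287674725+2501111*sqrt(6) /5256420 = 1.29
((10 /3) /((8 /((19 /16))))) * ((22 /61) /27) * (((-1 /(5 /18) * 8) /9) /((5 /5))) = -0.02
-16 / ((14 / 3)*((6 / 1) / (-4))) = 16 / 7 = 2.29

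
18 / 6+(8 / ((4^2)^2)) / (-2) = 191 / 64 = 2.98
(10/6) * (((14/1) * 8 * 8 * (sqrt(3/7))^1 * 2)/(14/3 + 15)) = 1280 * sqrt(21)/59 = 99.42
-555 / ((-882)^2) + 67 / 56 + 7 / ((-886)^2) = 121698248711 / 101777871384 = 1.20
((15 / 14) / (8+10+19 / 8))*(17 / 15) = 68 / 1141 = 0.06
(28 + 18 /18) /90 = 29 /90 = 0.32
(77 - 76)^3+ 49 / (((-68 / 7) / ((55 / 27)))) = -17029 / 1836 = -9.28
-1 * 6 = -6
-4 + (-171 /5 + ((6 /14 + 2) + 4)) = -1112 /35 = -31.77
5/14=0.36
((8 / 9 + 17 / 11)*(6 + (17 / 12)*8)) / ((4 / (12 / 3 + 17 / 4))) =3133 / 36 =87.03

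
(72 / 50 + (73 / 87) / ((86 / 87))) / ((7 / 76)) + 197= 238489 / 1075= 221.85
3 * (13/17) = 39/17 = 2.29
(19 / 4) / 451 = 0.01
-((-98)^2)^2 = -92236816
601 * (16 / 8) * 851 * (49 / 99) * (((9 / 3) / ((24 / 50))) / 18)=626527475 / 3564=175793.34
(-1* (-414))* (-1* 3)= -1242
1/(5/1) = 0.20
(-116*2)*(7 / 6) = -812 / 3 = -270.67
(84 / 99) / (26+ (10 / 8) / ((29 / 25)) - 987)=-3248 / 3674583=-0.00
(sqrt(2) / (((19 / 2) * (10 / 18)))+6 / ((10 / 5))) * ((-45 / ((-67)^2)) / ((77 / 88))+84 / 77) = 6716088 * sqrt(2) / 32837035+1119348 / 345653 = 3.53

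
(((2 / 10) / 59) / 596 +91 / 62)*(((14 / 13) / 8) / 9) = 55998887 / 2550796560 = 0.02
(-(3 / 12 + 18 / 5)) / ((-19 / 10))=77 / 38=2.03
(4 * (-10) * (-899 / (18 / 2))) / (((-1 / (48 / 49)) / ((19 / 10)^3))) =-98659856 / 3675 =-26846.22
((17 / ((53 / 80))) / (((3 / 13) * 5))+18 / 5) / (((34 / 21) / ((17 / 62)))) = 71897 / 16430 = 4.38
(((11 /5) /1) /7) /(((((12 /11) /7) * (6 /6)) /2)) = 121 /30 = 4.03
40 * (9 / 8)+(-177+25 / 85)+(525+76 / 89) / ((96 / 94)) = 383.19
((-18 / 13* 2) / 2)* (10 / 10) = -18 / 13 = -1.38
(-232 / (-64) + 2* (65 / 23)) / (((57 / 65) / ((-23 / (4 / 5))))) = -184925 / 608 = -304.15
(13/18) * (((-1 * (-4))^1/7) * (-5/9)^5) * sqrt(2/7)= -81250 * sqrt(14)/26040609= -0.01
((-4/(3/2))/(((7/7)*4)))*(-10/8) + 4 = 29/6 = 4.83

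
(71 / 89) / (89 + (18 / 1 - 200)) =-71 / 8277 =-0.01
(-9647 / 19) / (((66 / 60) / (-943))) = 8270110 / 19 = 435268.95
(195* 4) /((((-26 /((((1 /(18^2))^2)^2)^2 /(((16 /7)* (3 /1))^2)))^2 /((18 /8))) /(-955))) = -11464775 /150773387442380238680440014094583958605100220416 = -0.00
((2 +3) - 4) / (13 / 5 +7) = 5 / 48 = 0.10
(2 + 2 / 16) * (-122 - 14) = -289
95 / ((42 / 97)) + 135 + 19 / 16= 119479 / 336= 355.59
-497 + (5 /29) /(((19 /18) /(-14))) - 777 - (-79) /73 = -51292553 /40223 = -1275.20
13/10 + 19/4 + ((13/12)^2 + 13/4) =7541/720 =10.47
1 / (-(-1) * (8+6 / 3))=0.10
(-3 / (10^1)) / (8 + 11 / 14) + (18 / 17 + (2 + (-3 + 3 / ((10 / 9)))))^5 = 930154879627309 / 5821413700000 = 159.78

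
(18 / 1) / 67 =18 / 67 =0.27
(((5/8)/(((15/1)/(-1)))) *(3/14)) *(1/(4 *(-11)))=1/4928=0.00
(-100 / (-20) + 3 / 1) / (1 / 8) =64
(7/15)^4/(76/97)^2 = 22591009/292410000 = 0.08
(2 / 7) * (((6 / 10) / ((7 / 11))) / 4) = 33 / 490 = 0.07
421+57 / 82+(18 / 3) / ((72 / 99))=70511 / 164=429.95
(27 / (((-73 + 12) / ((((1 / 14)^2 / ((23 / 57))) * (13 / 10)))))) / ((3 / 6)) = -20007 / 1374940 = -0.01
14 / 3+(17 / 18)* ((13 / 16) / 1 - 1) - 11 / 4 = 167 / 96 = 1.74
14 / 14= 1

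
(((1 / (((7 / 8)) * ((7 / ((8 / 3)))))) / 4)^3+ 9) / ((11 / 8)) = 228742424 / 34941753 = 6.55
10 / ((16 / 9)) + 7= 101 / 8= 12.62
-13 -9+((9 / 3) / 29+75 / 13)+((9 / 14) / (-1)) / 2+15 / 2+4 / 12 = -272833 / 31668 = -8.62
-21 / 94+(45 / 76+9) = 33465 / 3572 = 9.37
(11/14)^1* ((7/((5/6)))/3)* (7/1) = 77/5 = 15.40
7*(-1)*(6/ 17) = -42/ 17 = -2.47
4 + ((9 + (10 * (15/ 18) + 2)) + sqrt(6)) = sqrt(6) + 70/ 3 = 25.78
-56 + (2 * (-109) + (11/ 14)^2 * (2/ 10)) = -268399/ 980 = -273.88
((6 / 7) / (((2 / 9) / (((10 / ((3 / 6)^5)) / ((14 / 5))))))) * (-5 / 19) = -108000 / 931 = -116.00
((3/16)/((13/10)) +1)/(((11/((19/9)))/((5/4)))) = 11305/41184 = 0.27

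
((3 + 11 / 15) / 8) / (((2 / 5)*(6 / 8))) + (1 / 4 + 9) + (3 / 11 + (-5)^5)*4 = -4945289 / 396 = -12488.10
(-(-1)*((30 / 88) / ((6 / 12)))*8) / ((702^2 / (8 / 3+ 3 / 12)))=175 / 5420844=0.00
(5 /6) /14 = 5 /84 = 0.06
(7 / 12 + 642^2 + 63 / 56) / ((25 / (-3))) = -9891977 / 200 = -49459.88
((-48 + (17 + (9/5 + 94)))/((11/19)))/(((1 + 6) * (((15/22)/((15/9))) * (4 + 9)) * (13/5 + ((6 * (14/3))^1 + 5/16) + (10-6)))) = 384/4459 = 0.09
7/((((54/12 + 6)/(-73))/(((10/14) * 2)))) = -1460/21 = -69.52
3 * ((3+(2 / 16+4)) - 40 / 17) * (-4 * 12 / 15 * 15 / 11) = -1062 / 17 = -62.47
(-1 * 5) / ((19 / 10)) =-50 / 19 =-2.63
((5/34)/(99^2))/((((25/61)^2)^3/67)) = 3451865082187/16271191406250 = 0.21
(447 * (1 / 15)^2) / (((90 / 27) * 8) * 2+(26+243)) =149 / 24175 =0.01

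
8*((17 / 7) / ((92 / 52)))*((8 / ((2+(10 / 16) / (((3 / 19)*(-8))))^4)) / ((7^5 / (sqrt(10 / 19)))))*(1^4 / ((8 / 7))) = 141331267584*sqrt(190) / 3013797627697507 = 0.00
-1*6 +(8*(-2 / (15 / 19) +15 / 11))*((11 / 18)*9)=-862 / 15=-57.47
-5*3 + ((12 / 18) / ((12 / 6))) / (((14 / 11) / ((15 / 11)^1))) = -205 / 14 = -14.64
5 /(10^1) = 1 /2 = 0.50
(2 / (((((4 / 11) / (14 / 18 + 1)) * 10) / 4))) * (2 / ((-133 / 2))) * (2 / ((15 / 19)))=-0.30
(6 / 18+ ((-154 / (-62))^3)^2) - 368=-353649419876 / 2662511043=-132.83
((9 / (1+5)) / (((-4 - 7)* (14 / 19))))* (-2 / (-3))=-19 / 154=-0.12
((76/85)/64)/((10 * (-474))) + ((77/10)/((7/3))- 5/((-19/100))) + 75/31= 121635176489/3796929600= 32.04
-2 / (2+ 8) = -1 / 5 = -0.20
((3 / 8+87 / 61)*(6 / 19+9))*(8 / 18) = 17287 / 2318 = 7.46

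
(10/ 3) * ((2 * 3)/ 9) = 20/ 9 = 2.22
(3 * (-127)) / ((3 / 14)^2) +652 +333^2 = 309731 / 3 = 103243.67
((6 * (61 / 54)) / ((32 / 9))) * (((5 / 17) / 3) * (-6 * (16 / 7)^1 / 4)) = -305 / 476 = -0.64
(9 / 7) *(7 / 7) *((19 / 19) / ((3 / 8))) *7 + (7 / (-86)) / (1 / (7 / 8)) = 16463 / 688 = 23.93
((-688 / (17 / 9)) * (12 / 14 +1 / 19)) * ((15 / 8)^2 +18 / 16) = -13907619 / 9044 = -1537.77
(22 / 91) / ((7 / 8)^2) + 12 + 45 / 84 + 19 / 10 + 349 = 32439357 / 89180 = 363.75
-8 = -8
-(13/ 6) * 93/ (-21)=403/ 42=9.60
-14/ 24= -0.58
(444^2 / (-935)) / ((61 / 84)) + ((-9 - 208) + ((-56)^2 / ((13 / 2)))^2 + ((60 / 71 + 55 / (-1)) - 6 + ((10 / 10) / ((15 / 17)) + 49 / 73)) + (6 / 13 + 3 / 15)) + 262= 34840971890674561 / 149875489335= 232466.11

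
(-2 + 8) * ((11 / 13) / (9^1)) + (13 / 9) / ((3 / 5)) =1043 / 351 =2.97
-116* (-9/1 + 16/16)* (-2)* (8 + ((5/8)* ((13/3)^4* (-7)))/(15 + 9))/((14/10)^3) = 3172668875/83349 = 38064.87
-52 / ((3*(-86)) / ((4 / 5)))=104 / 645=0.16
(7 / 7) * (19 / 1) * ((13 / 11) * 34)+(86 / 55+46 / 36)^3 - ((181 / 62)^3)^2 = 1152908994920141191681 / 6889151473364952000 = 167.35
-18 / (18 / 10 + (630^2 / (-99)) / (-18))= -990 / 12349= -0.08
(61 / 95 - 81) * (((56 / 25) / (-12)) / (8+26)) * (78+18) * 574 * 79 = 77542385536 / 40375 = 1920554.44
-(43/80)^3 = -79507/512000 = -0.16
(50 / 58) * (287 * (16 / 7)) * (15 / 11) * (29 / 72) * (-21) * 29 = -2080750 / 11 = -189159.09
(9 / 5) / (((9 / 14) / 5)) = 14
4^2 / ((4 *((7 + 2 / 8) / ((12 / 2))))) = 96 / 29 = 3.31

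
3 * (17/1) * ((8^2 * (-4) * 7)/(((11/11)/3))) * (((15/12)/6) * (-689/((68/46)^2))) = 306164040/17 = 18009649.41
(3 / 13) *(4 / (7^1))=12 / 91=0.13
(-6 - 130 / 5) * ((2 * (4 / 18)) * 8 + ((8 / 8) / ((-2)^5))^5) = -1073741815 / 9437184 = -113.78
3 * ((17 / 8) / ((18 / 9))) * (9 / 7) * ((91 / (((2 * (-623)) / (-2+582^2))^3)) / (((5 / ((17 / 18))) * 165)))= -8576984.22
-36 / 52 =-0.69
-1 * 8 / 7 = -8 / 7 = -1.14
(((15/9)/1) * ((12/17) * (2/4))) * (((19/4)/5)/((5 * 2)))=19/340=0.06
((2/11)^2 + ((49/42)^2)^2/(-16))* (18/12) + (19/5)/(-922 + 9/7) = -6911638457/53902886400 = -0.13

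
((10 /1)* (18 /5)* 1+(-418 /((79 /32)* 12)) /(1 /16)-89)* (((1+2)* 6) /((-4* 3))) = 66065 /158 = 418.13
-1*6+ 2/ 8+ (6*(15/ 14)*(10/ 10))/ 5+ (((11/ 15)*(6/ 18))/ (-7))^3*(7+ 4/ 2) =-62020949/ 13891500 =-4.46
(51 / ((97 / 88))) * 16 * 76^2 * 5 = 2073815040 / 97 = 21379536.49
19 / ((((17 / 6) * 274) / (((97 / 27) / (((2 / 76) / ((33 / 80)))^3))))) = 50476060041 / 149056000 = 338.64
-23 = -23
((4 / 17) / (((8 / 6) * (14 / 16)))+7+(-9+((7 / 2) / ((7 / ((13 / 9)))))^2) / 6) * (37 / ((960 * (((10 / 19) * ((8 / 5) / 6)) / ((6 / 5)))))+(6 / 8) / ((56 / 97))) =9.43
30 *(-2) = -60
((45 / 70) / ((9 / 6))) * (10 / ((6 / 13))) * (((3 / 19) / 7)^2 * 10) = 5850 / 123823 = 0.05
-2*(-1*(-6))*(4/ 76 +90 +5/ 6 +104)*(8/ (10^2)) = -88868/ 475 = -187.09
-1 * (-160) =160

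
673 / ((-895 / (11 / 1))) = -7403 / 895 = -8.27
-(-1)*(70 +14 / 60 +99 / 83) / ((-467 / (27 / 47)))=-1600659 / 18217670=-0.09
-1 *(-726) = 726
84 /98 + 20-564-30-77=-4551 /7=-650.14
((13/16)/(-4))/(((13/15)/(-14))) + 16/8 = 169/32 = 5.28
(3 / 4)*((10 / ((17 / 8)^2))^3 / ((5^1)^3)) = 1572864 / 24137569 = 0.07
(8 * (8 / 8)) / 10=4 / 5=0.80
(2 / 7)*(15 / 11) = 30 / 77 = 0.39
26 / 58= 13 / 29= 0.45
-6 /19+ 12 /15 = 46 /95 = 0.48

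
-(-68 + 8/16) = 135/2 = 67.50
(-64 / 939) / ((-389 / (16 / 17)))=1024 / 6209607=0.00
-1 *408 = -408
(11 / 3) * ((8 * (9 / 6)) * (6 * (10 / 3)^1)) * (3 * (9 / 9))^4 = 71280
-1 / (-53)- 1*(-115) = 6096 / 53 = 115.02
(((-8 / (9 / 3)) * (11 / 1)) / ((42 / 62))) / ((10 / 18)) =-2728 / 35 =-77.94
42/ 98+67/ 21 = 76/ 21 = 3.62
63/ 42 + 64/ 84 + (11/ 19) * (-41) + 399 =301265/ 798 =377.53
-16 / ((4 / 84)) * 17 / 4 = -1428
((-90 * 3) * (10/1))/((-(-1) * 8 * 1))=-675/2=-337.50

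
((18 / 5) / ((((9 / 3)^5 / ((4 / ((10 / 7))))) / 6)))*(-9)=-56 / 25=-2.24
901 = 901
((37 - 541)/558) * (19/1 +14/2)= -728/31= -23.48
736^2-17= 541679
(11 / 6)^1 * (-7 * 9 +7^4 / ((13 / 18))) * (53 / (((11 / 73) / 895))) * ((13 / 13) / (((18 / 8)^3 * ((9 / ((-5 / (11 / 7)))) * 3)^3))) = -22381489240460000 / 82759712607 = -270439.43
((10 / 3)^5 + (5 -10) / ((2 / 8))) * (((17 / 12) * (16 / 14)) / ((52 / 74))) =59843060 / 66339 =902.08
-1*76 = -76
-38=-38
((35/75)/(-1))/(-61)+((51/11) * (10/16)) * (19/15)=296161/80520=3.68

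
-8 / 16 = -1 / 2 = -0.50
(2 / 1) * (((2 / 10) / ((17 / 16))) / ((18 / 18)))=32 / 85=0.38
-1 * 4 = -4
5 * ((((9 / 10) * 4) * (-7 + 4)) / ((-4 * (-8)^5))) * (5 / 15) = -9 / 65536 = -0.00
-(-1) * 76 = 76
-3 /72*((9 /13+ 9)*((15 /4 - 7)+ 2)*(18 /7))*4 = 135 /26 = 5.19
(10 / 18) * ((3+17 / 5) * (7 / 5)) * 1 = 224 / 45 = 4.98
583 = 583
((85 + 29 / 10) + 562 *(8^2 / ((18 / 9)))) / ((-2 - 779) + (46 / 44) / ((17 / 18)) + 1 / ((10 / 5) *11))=-33794453 / 1458315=-23.17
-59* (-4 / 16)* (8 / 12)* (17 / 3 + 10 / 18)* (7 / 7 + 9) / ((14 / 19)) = 22420 / 27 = 830.37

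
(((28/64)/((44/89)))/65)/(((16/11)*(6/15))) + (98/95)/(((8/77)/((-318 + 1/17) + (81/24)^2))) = -130872320439/42997760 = -3043.70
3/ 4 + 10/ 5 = 11/ 4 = 2.75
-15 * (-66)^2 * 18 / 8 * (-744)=109379160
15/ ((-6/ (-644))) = 1610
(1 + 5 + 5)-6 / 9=31 / 3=10.33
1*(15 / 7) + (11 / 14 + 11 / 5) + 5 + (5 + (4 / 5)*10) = 1619 / 70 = 23.13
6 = 6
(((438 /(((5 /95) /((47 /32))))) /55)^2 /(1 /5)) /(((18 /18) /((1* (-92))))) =-879668384247 /38720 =-22718708.27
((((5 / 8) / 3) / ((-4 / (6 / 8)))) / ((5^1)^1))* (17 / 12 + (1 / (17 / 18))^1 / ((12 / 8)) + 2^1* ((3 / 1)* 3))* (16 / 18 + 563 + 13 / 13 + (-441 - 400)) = 10200925 / 235008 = 43.41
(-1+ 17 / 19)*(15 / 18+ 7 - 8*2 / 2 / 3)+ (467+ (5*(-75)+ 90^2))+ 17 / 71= 33151792 / 4047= 8191.70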